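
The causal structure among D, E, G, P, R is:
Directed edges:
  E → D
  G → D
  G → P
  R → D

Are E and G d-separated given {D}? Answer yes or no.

Bayes-Ball from E | {D} reaches {G,P,R}.
G ∈ reach(E|{D}) ⇒ E ⊥̸ G | {D}.

No — E and G are d-connected given {D}.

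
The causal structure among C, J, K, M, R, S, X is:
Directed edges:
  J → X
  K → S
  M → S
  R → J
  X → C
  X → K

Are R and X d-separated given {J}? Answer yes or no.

Bayes-Ball from R | {J} reaches ∅.
X ∉ reach(R|{J}) ⇒ R ⊥ X | {J}.

Yes — R ⊥ X | {J}.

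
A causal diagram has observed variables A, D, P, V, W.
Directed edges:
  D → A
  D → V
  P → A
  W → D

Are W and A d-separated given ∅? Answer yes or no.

No — W and A are d-connected given ∅.

Bayes-Ball from W | ∅ reaches {A,D,V}.
A ∈ reach(W|∅) ⇒ W ⊥̸ A | ∅.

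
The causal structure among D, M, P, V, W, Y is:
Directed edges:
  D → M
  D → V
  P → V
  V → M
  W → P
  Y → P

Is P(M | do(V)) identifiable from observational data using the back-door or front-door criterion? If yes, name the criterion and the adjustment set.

P(M|do(V)): backdoor, adjust for {D}.

desc(V)\{V}={M}; candidates ⊆ {D,P,W,Y}.
size 0: {}; under {} V still reaches {D,M,P,W,Y} ∋ M.
{D}: V⊥M given {D} in G with V→· removed — back-door holds.
P(M|do(V)) = Σ_{D} P(M|V,D)·P(D).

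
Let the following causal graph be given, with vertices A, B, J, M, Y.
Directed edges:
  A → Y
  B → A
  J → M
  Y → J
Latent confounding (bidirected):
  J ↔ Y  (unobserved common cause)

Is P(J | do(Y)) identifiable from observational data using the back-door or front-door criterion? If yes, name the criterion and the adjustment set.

P(J|do(Y)): not identifiable (no BD/FD set).

desc(Y)\{Y}={J,M}; candidates ⊆ {A,B}.
Y↔J: latent back-door arc(s) into Y.
size 0: {}; under {} Y still reaches {A,B,J,M} ∋ J.
size 1: {A}, {B}; under {A} Y still reaches {J,M} ∋ J.
size 2: {A,B}; under {A,B} Y still reaches {J,M} ∋ J.
Y↔J cannot be blocked by any observed set — no back-door set.
No mediator lies on a directed Y→…→J path.
Neither criterion identifies P(J|do(Y)) in this graph.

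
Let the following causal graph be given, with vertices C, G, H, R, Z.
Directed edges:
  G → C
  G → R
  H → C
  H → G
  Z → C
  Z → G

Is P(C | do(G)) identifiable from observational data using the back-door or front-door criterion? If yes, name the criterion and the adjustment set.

desc(G)\{G}={C,R}; candidates ⊆ {H,Z}.
size 0: {}; under {} G still reaches {C,H,Z} ∋ C.
size 1: {H}, {Z}; under {H} G still reaches {C,Z} ∋ C.
{H,Z}: G⊥C given {H,Z} in G with G→· removed — back-door holds.
P(C|do(G)) = Σ_{H,Z} P(C|G,H,Z)·P(H,Z).

P(C|do(G)): backdoor, adjust for {H, Z}.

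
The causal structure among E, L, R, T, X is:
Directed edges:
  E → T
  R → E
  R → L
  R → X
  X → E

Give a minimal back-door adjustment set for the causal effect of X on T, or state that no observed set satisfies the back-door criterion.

X→T: minimal back-door set {R}.

desc(X)\{X}={E,T}; candidates ⊆ {L,R}.
size 0: {}; under {} X still reaches {E,L,R,T} ∋ T.
{R}: X⊥T given {R} in G with X→· removed — back-door holds.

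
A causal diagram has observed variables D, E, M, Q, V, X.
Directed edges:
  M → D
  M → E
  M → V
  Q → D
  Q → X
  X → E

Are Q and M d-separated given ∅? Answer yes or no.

Bayes-Ball from Q | ∅ reaches {D,E,X}.
M ∉ reach(Q|∅) ⇒ Q ⊥ M | ∅.

Yes — Q ⊥ M | ∅.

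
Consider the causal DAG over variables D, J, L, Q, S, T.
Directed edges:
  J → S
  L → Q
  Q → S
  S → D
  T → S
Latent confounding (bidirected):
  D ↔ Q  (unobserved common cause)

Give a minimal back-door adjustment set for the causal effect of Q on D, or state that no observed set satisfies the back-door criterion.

desc(Q)\{Q}={D,S}; candidates ⊆ {J,L,T}.
Q↔D: latent back-door arc(s) into Q.
size 0: {}; under {} Q still reaches {D,L} ∋ D.
size 1: {J}, {L}, {T}; under {J} Q still reaches {D,L} ∋ D.
size 2: {J,L}, {J,T}, {L,T}; under {J,L} Q still reaches {D} ∋ D.
Q↔D cannot be blocked by any observed set — no back-door set.

Q→D: no observed back-door set.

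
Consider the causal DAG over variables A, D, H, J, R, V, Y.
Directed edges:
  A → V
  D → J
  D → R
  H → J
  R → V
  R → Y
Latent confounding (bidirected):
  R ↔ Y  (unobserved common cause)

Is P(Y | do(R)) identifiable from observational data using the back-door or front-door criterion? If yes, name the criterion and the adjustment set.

desc(R)\{R}={V,Y}; candidates ⊆ {A,D,H,J}.
R↔Y: latent back-door arc(s) into R.
size 0: {}; under {} R still reaches {D,J,Y} ∋ Y.
size 1: {A}, {D}, {H} …(+1); under {A} R still reaches {D,J,Y} ∋ Y.
size 2: {A,D}, {A,H}, {A,J} …(+3); under {A,D} R still reaches {Y} ∋ Y.
R↔Y cannot be blocked by any observed set — no back-door set.
No mediator lies on a directed R→…→Y path.
Neither criterion identifies P(Y|do(R)) in this graph.

P(Y|do(R)): not identifiable (no BD/FD set).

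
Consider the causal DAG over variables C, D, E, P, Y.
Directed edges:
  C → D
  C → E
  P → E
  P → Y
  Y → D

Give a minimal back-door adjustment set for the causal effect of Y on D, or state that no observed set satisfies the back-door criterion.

desc(Y)\{Y}={D}; candidates ⊆ {C,E,P}.
∅: Y⊥D given ∅ in G with Y→· removed — back-door holds.

Y→D: minimal back-door set ∅.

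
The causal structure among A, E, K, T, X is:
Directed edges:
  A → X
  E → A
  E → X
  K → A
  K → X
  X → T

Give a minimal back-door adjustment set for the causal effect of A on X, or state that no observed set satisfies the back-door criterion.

desc(A)\{A}={T,X}; candidates ⊆ {E,K}.
size 0: {}; under {} A still reaches {E,K,T,X} ∋ X.
size 1: {E}, {K}; under {E} A still reaches {K,T,X} ∋ X.
{E,K}: A⊥X given {E,K} in G with A→· removed — back-door holds.

A→X: minimal back-door set {E, K}.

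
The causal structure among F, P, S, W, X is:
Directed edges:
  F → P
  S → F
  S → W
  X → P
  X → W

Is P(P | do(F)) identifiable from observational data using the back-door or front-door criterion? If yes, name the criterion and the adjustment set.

P(P|do(F)): backdoor, adjust for ∅.

desc(F)\{F}={P}; candidates ⊆ {S,W,X}.
∅: F⊥P given ∅ in G with F→· removed — back-door holds.
P(P|do(F)) = P(P|F) — no adjustment needed.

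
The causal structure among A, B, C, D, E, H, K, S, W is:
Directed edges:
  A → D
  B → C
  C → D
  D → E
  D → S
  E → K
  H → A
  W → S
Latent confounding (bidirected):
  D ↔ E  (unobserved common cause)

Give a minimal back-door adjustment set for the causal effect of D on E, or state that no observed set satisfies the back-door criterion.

desc(D)\{D}={E,K,S}; candidates ⊆ {A,B,C,H,W}.
D↔E: latent back-door arc(s) into D.
size 0: {}; under {} D still reaches {A,B,C,E,H,K} ∋ E.
size 1: {A}, {B}, {C} …(+2); under {A} D still reaches {B,C,E,K} ∋ E.
size 2: {A,B}, {A,C}, {A,H} …(+7); under {A,B} D still reaches {C,E,K} ∋ E.
D↔E cannot be blocked by any observed set — no back-door set.

D→E: no observed back-door set.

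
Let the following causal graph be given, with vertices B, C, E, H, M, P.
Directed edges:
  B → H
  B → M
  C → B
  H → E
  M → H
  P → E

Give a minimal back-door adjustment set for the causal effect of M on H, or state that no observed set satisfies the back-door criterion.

desc(M)\{M}={E,H}; candidates ⊆ {B,C,P}.
size 0: {}; under {} M still reaches {B,C,E,H} ∋ H.
{B}: M⊥H given {B} in G with M→· removed — back-door holds.

M→H: minimal back-door set {B}.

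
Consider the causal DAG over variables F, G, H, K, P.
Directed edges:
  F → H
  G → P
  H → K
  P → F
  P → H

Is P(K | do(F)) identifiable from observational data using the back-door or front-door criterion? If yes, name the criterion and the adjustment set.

P(K|do(F)): backdoor, adjust for {P}.

desc(F)\{F}={H,K}; candidates ⊆ {G,P}.
size 0: {}; under {} F still reaches {G,H,K,P} ∋ K.
{P}: F⊥K given {P} in G with F→· removed — back-door holds.
P(K|do(F)) = Σ_{P} P(K|F,P)·P(P).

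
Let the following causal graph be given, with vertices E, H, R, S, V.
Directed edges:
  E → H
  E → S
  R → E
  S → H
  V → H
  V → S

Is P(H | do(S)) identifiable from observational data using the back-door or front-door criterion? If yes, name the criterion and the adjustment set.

P(H|do(S)): backdoor, adjust for {E, V}.

desc(S)\{S}={H}; candidates ⊆ {E,R,V}.
size 0: {}; under {} S still reaches {E,H,R,V} ∋ H.
size 1: {E}, {R}, {V}; under {E} S still reaches {H,V} ∋ H.
{E,V}: S⊥H given {E,V} in G with S→· removed — back-door holds.
P(H|do(S)) = Σ_{E,V} P(H|S,E,V)·P(E,V).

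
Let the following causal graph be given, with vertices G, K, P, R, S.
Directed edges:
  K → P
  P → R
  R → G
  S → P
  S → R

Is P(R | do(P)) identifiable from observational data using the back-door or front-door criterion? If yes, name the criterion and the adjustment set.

desc(P)\{P}={G,R}; candidates ⊆ {K,S}.
size 0: {}; under {} P still reaches {G,K,R,S} ∋ R.
{S}: P⊥R given {S} in G with P→· removed — back-door holds.
P(R|do(P)) = Σ_{S} P(R|P,S)·P(S).

P(R|do(P)): backdoor, adjust for {S}.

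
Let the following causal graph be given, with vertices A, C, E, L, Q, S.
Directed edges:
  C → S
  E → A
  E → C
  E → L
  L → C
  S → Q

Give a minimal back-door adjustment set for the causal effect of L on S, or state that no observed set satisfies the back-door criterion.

desc(L)\{L}={C,Q,S}; candidates ⊆ {A,E}.
size 0: {}; under {} L still reaches {A,C,E,Q,S} ∋ S.
{E}: L⊥S given {E} in G with L→· removed — back-door holds.

L→S: minimal back-door set {E}.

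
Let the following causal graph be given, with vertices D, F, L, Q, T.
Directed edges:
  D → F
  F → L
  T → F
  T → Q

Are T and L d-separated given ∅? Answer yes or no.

Bayes-Ball from T | ∅ reaches {F,L,Q}.
L ∈ reach(T|∅) ⇒ T ⊥̸ L | ∅.

No — T and L are d-connected given ∅.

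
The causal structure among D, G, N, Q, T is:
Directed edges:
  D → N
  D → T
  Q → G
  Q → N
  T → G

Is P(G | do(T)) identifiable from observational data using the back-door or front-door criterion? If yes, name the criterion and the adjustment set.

desc(T)\{T}={G}; candidates ⊆ {D,N,Q}.
∅: T⊥G given ∅ in G with T→· removed — back-door holds.
P(G|do(T)) = P(G|T) — no adjustment needed.

P(G|do(T)): backdoor, adjust for ∅.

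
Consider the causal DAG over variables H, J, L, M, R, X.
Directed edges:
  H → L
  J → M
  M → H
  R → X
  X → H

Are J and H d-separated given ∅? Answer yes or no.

No — J and H are d-connected given ∅.

Bayes-Ball from J | ∅ reaches {H,L,M}.
H ∈ reach(J|∅) ⇒ J ⊥̸ H | ∅.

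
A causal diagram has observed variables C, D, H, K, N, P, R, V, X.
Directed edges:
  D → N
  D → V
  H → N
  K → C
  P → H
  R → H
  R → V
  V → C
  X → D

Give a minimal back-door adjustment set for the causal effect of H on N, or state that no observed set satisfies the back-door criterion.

H→N: minimal back-door set ∅.

desc(H)\{H}={N}; candidates ⊆ {C,D,K,P,R,V,X}.
∅: H⊥N given ∅ in G with H→· removed — back-door holds.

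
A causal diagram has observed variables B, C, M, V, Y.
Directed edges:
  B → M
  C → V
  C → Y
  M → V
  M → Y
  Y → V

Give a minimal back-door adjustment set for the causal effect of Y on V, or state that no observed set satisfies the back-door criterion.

Y→V: minimal back-door set {C, M}.

desc(Y)\{Y}={V}; candidates ⊆ {B,C,M}.
size 0: {}; under {} Y still reaches {B,C,M,V} ∋ V.
size 1: {B}, {C}, {M}; under {B} Y still reaches {C,M,V} ∋ V.
{C,M}: Y⊥V given {C,M} in G with Y→· removed — back-door holds.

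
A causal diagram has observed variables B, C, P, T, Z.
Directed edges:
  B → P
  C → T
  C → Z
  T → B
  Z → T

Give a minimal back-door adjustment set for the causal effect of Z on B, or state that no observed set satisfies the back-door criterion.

desc(Z)\{Z}={B,P,T}; candidates ⊆ {C}.
size 0: {}; under {} Z still reaches {B,C,P,T} ∋ B.
{C}: Z⊥B given {C} in G with Z→· removed — back-door holds.

Z→B: minimal back-door set {C}.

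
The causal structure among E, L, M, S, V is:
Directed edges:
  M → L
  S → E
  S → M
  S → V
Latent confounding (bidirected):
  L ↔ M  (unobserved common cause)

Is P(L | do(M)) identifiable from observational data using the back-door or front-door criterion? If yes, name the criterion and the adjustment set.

desc(M)\{M}={L}; candidates ⊆ {E,S,V}.
M↔L: latent back-door arc(s) into M.
size 0: {}; under {} M still reaches {E,L,S,V} ∋ L.
size 1: {E}, {S}, {V}; under {E} M still reaches {L,S,V} ∋ L.
size 2: {E,S}, {E,V}, {S,V}; under {E,S} M still reaches {L} ∋ L.
M↔L cannot be blocked by any observed set — no back-door set.
No mediator lies on a directed M→…→L path.
Neither criterion identifies P(L|do(M)) in this graph.

P(L|do(M)): not identifiable (no BD/FD set).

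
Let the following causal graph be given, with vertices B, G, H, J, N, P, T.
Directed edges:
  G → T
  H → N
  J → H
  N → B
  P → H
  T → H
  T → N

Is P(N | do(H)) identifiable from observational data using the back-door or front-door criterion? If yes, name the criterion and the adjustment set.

desc(H)\{H}={B,N}; candidates ⊆ {G,J,P,T}.
size 0: {}; under {} H still reaches {B,G,J,N,P,T} ∋ N.
{T}: H⊥N given {T} in G with H→· removed — back-door holds.
P(N|do(H)) = Σ_{T} P(N|H,T)·P(T).

P(N|do(H)): backdoor, adjust for {T}.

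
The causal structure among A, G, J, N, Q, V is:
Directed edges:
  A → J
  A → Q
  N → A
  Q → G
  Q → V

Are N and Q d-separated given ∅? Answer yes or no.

Bayes-Ball from N | ∅ reaches {A,G,J,Q,V}.
Q ∈ reach(N|∅) ⇒ N ⊥̸ Q | ∅.

No — N and Q are d-connected given ∅.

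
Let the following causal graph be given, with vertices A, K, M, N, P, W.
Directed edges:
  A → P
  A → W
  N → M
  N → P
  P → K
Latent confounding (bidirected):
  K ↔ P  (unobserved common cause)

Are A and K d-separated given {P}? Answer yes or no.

No — A and K are d-connected given {P}.

Bayes-Ball from A | {P} reaches {K,M,N,W}.
K ∈ reach(A|{P}) ⇒ A ⊥̸ K | {P}.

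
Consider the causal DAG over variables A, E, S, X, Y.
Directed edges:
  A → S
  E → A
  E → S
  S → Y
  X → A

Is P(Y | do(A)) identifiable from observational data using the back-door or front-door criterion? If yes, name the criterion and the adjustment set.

desc(A)\{A}={S,Y}; candidates ⊆ {E,X}.
size 0: {}; under {} A still reaches {E,S,X,Y} ∋ Y.
{E}: A⊥Y given {E} in G with A→· removed — back-door holds.
P(Y|do(A)) = Σ_{E} P(Y|A,E)·P(E).

P(Y|do(A)): backdoor, adjust for {E}.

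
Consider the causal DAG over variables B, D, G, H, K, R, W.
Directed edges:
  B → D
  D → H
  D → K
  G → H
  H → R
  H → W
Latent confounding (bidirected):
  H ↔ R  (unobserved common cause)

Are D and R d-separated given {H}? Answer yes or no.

No — D and R are d-connected given {H}.

Bayes-Ball from D | {H} reaches {B,G,K,R}.
R ∈ reach(D|{H}) ⇒ D ⊥̸ R | {H}.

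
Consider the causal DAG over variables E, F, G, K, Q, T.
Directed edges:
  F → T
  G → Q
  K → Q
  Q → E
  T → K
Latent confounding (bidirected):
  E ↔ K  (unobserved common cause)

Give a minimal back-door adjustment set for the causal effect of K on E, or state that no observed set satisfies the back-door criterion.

K→E: no observed back-door set.

desc(K)\{K}={E,Q}; candidates ⊆ {F,G,T}.
K↔E: latent back-door arc(s) into K.
size 0: {}; under {} K still reaches {E,F,T} ∋ E.
size 1: {F}, {G}, {T}; under {F} K still reaches {E,T} ∋ E.
size 2: {F,G}, {F,T}, {G,T}; under {F,G} K still reaches {E,T} ∋ E.
K↔E cannot be blocked by any observed set — no back-door set.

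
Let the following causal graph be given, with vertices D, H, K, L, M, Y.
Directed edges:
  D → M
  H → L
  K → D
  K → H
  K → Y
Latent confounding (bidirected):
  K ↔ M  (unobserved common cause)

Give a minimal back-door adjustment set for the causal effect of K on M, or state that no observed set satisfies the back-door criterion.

K→M: no observed back-door set.

desc(K)\{K}={D,H,L,M,Y}; candidates ⊆ {—}.
K↔M: latent back-door arc(s) into K.
size 0: {}; under {} K still reaches {M} ∋ M.
K↔M cannot be blocked by any observed set — no back-door set.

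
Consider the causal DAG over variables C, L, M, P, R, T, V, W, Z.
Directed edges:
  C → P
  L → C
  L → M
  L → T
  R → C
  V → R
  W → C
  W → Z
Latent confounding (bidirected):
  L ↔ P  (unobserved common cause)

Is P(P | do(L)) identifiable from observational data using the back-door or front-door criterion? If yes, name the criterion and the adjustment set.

desc(L)\{L}={C,M,P,T}; candidates ⊆ {R,V,W,Z}.
L↔P: latent back-door arc(s) into L.
size 0: {}; under {} L still reaches {P} ∋ P.
size 1: {R}, {V}, {W} …(+1); under {R} L still reaches {P} ∋ P.
size 2: {R,V}, {R,W}, {R,Z} …(+3); under {R,V} L still reaches {P} ∋ P.
L↔P cannot be blocked by any observed set — no back-door set.
{C}: (i) intercepts every directed L→P path; (ii) no back-door L→{C}; (iii) {L} blocks every back-door {C}→P. Front-door holds.
P(P|do(L)) = Σ_{C} P(C|L) Σ_{L'} P(P|C,L')P(L').

P(P|do(L)): frontdoor, adjust for {C}.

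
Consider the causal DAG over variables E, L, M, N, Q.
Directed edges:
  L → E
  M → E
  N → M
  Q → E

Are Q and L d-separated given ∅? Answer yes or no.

Bayes-Ball from Q | ∅ reaches {E}.
L ∉ reach(Q|∅) ⇒ Q ⊥ L | ∅.

Yes — Q ⊥ L | ∅.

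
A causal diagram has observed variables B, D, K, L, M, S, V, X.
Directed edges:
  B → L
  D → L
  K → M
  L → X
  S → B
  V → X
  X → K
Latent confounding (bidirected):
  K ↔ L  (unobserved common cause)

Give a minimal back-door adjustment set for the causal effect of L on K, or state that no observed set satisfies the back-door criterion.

L→K: no observed back-door set.

desc(L)\{L}={K,M,X}; candidates ⊆ {B,D,S,V}.
L↔K: latent back-door arc(s) into L.
size 0: {}; under {} L still reaches {B,D,K,M,S} ∋ K.
size 1: {B}, {D}, {S} …(+1); under {B} L still reaches {D,K,M} ∋ K.
size 2: {B,D}, {B,S}, {B,V} …(+3); under {B,D} L still reaches {K,M} ∋ K.
L↔K cannot be blocked by any observed set — no back-door set.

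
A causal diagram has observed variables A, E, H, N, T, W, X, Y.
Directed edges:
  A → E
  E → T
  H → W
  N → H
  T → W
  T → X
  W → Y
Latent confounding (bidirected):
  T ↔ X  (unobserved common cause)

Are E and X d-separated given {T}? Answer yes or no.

No — E and X are d-connected given {T}.

Bayes-Ball from E | {T} reaches {A,X}.
X ∈ reach(E|{T}) ⇒ E ⊥̸ X | {T}.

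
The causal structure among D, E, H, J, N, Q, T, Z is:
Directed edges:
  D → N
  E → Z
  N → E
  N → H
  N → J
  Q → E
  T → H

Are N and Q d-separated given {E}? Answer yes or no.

No — N and Q are d-connected given {E}.

Bayes-Ball from N | {E} reaches {D,H,J,Q}.
Q ∈ reach(N|{E}) ⇒ N ⊥̸ Q | {E}.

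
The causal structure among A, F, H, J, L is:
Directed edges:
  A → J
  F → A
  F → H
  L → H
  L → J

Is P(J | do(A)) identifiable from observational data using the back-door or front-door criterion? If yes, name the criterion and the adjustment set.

P(J|do(A)): backdoor, adjust for ∅.

desc(A)\{A}={J}; candidates ⊆ {F,H,L}.
∅: A⊥J given ∅ in G with A→· removed — back-door holds.
P(J|do(A)) = P(J|A) — no adjustment needed.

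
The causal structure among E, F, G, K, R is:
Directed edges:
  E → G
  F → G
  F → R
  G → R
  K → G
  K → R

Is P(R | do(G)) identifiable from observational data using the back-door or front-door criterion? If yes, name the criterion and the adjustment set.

P(R|do(G)): backdoor, adjust for {F, K}.

desc(G)\{G}={R}; candidates ⊆ {E,F,K}.
size 0: {}; under {} G still reaches {E,F,K,R} ∋ R.
size 1: {E}, {F}, {K}; under {E} G still reaches {F,K,R} ∋ R.
{F,K}: G⊥R given {F,K} in G with G→· removed — back-door holds.
P(R|do(G)) = Σ_{F,K} P(R|G,F,K)·P(F,K).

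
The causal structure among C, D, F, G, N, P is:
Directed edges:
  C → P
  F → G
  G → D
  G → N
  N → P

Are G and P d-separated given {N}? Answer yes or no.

Yes — G ⊥ P | {N}.

Bayes-Ball from G | {N} reaches {D,F}.
P ∉ reach(G|{N}) ⇒ G ⊥ P | {N}.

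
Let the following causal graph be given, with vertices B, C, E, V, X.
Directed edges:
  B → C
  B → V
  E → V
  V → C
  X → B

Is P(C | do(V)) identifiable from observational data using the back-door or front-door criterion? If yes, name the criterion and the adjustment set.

desc(V)\{V}={C}; candidates ⊆ {B,E,X}.
size 0: {}; under {} V still reaches {B,C,E,X} ∋ C.
{B}: V⊥C given {B} in G with V→· removed — back-door holds.
P(C|do(V)) = Σ_{B} P(C|V,B)·P(B).

P(C|do(V)): backdoor, adjust for {B}.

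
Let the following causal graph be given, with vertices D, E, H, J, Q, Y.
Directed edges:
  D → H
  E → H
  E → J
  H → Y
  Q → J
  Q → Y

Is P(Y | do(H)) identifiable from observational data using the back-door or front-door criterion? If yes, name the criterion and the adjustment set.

desc(H)\{H}={Y}; candidates ⊆ {D,E,J,Q}.
∅: H⊥Y given ∅ in G with H→· removed — back-door holds.
P(Y|do(H)) = P(Y|H) — no adjustment needed.

P(Y|do(H)): backdoor, adjust for ∅.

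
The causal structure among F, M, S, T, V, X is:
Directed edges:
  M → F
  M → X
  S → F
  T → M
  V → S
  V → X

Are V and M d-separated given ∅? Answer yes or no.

Yes — V ⊥ M | ∅.

Bayes-Ball from V | ∅ reaches {F,S,X}.
M ∉ reach(V|∅) ⇒ V ⊥ M | ∅.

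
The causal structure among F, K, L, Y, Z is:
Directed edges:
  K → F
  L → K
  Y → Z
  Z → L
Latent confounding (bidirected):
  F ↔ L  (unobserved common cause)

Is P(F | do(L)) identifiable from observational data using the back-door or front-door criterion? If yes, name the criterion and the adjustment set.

desc(L)\{L}={F,K}; candidates ⊆ {Y,Z}.
L↔F: latent back-door arc(s) into L.
size 0: {}; under {} L still reaches {F,Y,Z} ∋ F.
size 1: {Y}, {Z}; under {Y} L still reaches {F,Z} ∋ F.
size 2: {Y,Z}; under {Y,Z} L still reaches {F} ∋ F.
L↔F cannot be blocked by any observed set — no back-door set.
{K}: (i) intercepts every directed L→F path; (ii) no back-door L→{K}; (iii) {L} blocks every back-door {K}→F. Front-door holds.
P(F|do(L)) = Σ_{K} P(K|L) Σ_{L'} P(F|K,L')P(L').

P(F|do(L)): frontdoor, adjust for {K}.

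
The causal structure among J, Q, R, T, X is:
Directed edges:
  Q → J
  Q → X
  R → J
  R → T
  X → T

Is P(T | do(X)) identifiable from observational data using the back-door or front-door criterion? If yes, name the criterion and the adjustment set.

P(T|do(X)): backdoor, adjust for ∅.

desc(X)\{X}={T}; candidates ⊆ {J,Q,R}.
∅: X⊥T given ∅ in G with X→· removed — back-door holds.
P(T|do(X)) = P(T|X) — no adjustment needed.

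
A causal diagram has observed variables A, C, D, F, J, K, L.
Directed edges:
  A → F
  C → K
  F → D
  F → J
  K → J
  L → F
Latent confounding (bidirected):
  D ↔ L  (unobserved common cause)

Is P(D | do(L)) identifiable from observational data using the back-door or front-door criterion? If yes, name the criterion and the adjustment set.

desc(L)\{L}={D,F,J}; candidates ⊆ {A,C,K}.
L↔D: latent back-door arc(s) into L.
size 0: {}; under {} L still reaches {D} ∋ D.
size 1: {A}, {C}, {K}; under {A} L still reaches {D} ∋ D.
size 2: {A,C}, {A,K}, {C,K}; under {A,C} L still reaches {D} ∋ D.
L↔D cannot be blocked by any observed set — no back-door set.
{F}: (i) intercepts every directed L→D path; (ii) no back-door L→{F}; (iii) {L} blocks every back-door {F}→D. Front-door holds.
P(D|do(L)) = Σ_{F} P(F|L) Σ_{L'} P(D|F,L')P(L').

P(D|do(L)): frontdoor, adjust for {F}.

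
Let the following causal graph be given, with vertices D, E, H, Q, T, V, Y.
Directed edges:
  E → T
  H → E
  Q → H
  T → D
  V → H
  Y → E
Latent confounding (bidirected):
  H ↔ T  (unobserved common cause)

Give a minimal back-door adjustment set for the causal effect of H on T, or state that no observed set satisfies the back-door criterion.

H→T: no observed back-door set.

desc(H)\{H}={D,E,T}; candidates ⊆ {Q,V,Y}.
H↔T: latent back-door arc(s) into H.
size 0: {}; under {} H still reaches {D,Q,T,V} ∋ T.
size 1: {Q}, {V}, {Y}; under {Q} H still reaches {D,T,V} ∋ T.
size 2: {Q,V}, {Q,Y}, {V,Y}; under {Q,V} H still reaches {D,T} ∋ T.
H↔T cannot be blocked by any observed set — no back-door set.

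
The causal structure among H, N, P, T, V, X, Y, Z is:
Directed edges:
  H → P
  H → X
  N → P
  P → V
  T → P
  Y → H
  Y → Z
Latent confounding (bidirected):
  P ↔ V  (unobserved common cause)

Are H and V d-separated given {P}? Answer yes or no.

Bayes-Ball from H | {P} reaches {N,T,V,X,Y,Z}.
V ∈ reach(H|{P}) ⇒ H ⊥̸ V | {P}.

No — H and V are d-connected given {P}.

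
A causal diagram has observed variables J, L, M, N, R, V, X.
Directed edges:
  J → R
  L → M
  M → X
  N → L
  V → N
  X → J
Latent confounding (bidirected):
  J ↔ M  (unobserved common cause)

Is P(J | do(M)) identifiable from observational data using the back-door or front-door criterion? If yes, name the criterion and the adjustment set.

desc(M)\{M}={J,R,X}; candidates ⊆ {L,N,V}.
M↔J: latent back-door arc(s) into M.
size 0: {}; under {} M still reaches {J,L,N,R,V} ∋ J.
size 1: {L}, {N}, {V}; under {L} M still reaches {J,R} ∋ J.
size 2: {L,N}, {L,V}, {N,V}; under {L,N} M still reaches {J,R} ∋ J.
M↔J cannot be blocked by any observed set — no back-door set.
{X}: (i) intercepts every directed M→J path; (ii) no back-door M→{X}; (iii) {M} blocks every back-door {X}→J. Front-door holds.
P(J|do(M)) = Σ_{X} P(X|M) Σ_{M'} P(J|X,M')P(M').

P(J|do(M)): frontdoor, adjust for {X}.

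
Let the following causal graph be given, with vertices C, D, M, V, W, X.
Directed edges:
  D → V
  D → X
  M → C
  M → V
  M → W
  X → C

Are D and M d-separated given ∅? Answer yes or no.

Yes — D ⊥ M | ∅.

Bayes-Ball from D | ∅ reaches {C,V,X}.
M ∉ reach(D|∅) ⇒ D ⊥ M | ∅.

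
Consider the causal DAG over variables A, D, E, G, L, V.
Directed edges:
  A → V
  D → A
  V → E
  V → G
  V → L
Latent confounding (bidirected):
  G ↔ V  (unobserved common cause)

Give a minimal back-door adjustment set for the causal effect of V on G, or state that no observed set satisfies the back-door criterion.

desc(V)\{V}={E,G,L}; candidates ⊆ {A,D}.
V↔G: latent back-door arc(s) into V.
size 0: {}; under {} V still reaches {A,D,G} ∋ G.
size 1: {A}, {D}; under {A} V still reaches {G} ∋ G.
size 2: {A,D}; under {A,D} V still reaches {G} ∋ G.
V↔G cannot be blocked by any observed set — no back-door set.

V→G: no observed back-door set.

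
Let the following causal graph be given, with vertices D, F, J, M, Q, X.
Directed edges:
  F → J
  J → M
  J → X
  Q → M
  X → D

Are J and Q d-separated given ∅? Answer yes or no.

Yes — J ⊥ Q | ∅.

Bayes-Ball from J | ∅ reaches {D,F,M,X}.
Q ∉ reach(J|∅) ⇒ J ⊥ Q | ∅.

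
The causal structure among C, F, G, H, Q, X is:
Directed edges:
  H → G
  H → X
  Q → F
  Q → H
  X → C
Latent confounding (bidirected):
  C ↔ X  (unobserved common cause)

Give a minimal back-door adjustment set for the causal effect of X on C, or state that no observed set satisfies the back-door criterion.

desc(X)\{X}={C}; candidates ⊆ {F,G,H,Q}.
X↔C: latent back-door arc(s) into X.
size 0: {}; under {} X still reaches {C,F,G,H,Q} ∋ C.
size 1: {F}, {G}, {H} …(+1); under {F} X still reaches {C,G,H,Q} ∋ C.
size 2: {F,G}, {F,H}, {F,Q} …(+3); under {F,G} X still reaches {C,H,Q} ∋ C.
X↔C cannot be blocked by any observed set — no back-door set.

X→C: no observed back-door set.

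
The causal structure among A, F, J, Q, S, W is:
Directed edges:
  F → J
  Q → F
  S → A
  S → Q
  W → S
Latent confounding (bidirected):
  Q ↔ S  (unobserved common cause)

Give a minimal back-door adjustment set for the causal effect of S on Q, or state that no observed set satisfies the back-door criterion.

S→Q: no observed back-door set.

desc(S)\{S}={A,F,J,Q}; candidates ⊆ {W}.
S↔Q: latent back-door arc(s) into S.
size 0: {}; under {} S still reaches {F,J,Q,W} ∋ Q.
size 1: {W}; under {W} S still reaches {F,J,Q} ∋ Q.
S↔Q cannot be blocked by any observed set — no back-door set.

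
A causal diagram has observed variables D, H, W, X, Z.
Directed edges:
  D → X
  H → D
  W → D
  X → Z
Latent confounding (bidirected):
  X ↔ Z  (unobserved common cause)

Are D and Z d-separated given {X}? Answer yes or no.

Bayes-Ball from D | {X} reaches {H,W,Z}.
Z ∈ reach(D|{X}) ⇒ D ⊥̸ Z | {X}.

No — D and Z are d-connected given {X}.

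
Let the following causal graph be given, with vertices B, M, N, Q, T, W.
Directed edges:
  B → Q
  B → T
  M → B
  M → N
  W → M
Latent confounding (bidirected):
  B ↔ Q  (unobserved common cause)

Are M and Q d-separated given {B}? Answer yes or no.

No — M and Q are d-connected given {B}.

Bayes-Ball from M | {B} reaches {N,Q,W}.
Q ∈ reach(M|{B}) ⇒ M ⊥̸ Q | {B}.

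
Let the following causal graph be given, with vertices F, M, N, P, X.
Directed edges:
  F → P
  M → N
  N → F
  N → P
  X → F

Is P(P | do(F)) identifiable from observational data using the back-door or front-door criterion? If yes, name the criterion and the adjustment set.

P(P|do(F)): backdoor, adjust for {N}.

desc(F)\{F}={P}; candidates ⊆ {M,N,X}.
size 0: {}; under {} F still reaches {M,N,P,X} ∋ P.
{N}: F⊥P given {N} in G with F→· removed — back-door holds.
P(P|do(F)) = Σ_{N} P(P|F,N)·P(N).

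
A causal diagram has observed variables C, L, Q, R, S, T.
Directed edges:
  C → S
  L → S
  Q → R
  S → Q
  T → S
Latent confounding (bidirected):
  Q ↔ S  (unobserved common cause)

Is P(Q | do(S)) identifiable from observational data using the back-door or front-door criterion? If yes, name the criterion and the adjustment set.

P(Q|do(S)): not identifiable (no BD/FD set).

desc(S)\{S}={Q,R}; candidates ⊆ {C,L,T}.
S↔Q: latent back-door arc(s) into S.
size 0: {}; under {} S still reaches {C,L,Q,R,T} ∋ Q.
size 1: {C}, {L}, {T}; under {C} S still reaches {L,Q,R,T} ∋ Q.
size 2: {C,L}, {C,T}, {L,T}; under {C,L} S still reaches {Q,R,T} ∋ Q.
S↔Q cannot be blocked by any observed set — no back-door set.
No mediator lies on a directed S→…→Q path.
Neither criterion identifies P(Q|do(S)) in this graph.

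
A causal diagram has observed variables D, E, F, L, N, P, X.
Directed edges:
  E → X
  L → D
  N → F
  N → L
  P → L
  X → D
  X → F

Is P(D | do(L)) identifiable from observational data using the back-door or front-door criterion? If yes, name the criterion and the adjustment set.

P(D|do(L)): backdoor, adjust for ∅.

desc(L)\{L}={D}; candidates ⊆ {E,F,N,P,X}.
∅: L⊥D given ∅ in G with L→· removed — back-door holds.
P(D|do(L)) = P(D|L) — no adjustment needed.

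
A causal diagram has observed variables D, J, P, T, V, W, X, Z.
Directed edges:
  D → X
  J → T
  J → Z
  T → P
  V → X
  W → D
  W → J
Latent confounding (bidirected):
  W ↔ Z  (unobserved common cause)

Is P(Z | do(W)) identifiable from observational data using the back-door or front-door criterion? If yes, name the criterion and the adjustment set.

desc(W)\{W}={D,J,P,T,X,Z}; candidates ⊆ {V}.
W↔Z: latent back-door arc(s) into W.
size 0: {}; under {} W still reaches {Z} ∋ Z.
size 1: {V}; under {V} W still reaches {Z} ∋ Z.
W↔Z cannot be blocked by any observed set — no back-door set.
{J}: (i) intercepts every directed W→Z path; (ii) no back-door W→{J}; (iii) {W} blocks every back-door {J}→Z. Front-door holds.
P(Z|do(W)) = Σ_{J} P(J|W) Σ_{W'} P(Z|J,W')P(W').

P(Z|do(W)): frontdoor, adjust for {J}.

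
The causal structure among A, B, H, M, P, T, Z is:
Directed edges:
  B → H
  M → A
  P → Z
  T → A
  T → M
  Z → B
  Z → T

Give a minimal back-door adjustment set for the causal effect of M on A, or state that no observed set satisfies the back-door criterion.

desc(M)\{M}={A}; candidates ⊆ {B,H,P,T,Z}.
size 0: {}; under {} M still reaches {A,B,H,P,T,Z} ∋ A.
{T}: M⊥A given {T} in G with M→· removed — back-door holds.

M→A: minimal back-door set {T}.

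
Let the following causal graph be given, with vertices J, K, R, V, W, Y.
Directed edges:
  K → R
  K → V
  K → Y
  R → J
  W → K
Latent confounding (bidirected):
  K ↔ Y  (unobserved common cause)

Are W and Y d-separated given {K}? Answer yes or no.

No — W and Y are d-connected given {K}.

Bayes-Ball from W | {K} reaches {Y}.
Y ∈ reach(W|{K}) ⇒ W ⊥̸ Y | {K}.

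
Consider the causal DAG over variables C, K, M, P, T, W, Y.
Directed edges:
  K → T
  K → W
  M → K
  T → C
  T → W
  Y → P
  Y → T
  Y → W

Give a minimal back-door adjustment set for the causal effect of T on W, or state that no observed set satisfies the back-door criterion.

T→W: minimal back-door set {K, Y}.

desc(T)\{T}={C,W}; candidates ⊆ {K,M,P,Y}.
size 0: {}; under {} T still reaches {K,M,P,W,Y} ∋ W.
size 1: {K}, {M}, {P} …(+1); under {K} T still reaches {P,W,Y} ∋ W.
{K,Y}: T⊥W given {K,Y} in G with T→· removed — back-door holds.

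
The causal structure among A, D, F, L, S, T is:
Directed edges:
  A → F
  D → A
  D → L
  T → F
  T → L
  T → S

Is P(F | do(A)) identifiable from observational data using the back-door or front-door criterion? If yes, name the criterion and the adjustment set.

desc(A)\{A}={F}; candidates ⊆ {D,L,S,T}.
∅: A⊥F given ∅ in G with A→· removed — back-door holds.
P(F|do(A)) = P(F|A) — no adjustment needed.

P(F|do(A)): backdoor, adjust for ∅.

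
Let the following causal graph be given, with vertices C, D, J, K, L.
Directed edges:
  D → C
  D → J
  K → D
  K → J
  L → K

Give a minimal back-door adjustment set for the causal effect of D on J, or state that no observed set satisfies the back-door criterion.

D→J: minimal back-door set {K}.

desc(D)\{D}={C,J}; candidates ⊆ {K,L}.
size 0: {}; under {} D still reaches {J,K,L} ∋ J.
{K}: D⊥J given {K} in G with D→· removed — back-door holds.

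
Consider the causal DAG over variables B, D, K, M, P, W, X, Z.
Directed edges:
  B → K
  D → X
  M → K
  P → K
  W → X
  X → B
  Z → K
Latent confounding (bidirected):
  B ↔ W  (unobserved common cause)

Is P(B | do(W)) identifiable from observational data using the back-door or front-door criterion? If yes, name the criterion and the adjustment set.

P(B|do(W)): frontdoor, adjust for {X}.

desc(W)\{W}={B,K,X}; candidates ⊆ {D,M,P,Z}.
W↔B: latent back-door arc(s) into W.
size 0: {}; under {} W still reaches {B,K} ∋ B.
size 1: {D}, {M}, {P} …(+1); under {D} W still reaches {B,K} ∋ B.
size 2: {D,M}, {D,P}, {D,Z} …(+3); under {D,M} W still reaches {B,K} ∋ B.
W↔B cannot be blocked by any observed set — no back-door set.
{X}: (i) intercepts every directed W→B path; (ii) no back-door W→{X}; (iii) {W} blocks every back-door {X}→B. Front-door holds.
P(B|do(W)) = Σ_{X} P(X|W) Σ_{W'} P(B|X,W')P(W').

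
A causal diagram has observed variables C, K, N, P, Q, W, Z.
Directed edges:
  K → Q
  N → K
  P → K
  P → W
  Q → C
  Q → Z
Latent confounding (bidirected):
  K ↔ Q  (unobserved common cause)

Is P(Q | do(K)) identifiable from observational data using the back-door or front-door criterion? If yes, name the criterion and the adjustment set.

desc(K)\{K}={C,Q,Z}; candidates ⊆ {N,P,W}.
K↔Q: latent back-door arc(s) into K.
size 0: {}; under {} K still reaches {C,N,P,Q,W,Z} ∋ Q.
size 1: {N}, {P}, {W}; under {N} K still reaches {C,P,Q,W,Z} ∋ Q.
size 2: {N,P}, {N,W}, {P,W}; under {N,P} K still reaches {C,Q,Z} ∋ Q.
K↔Q cannot be blocked by any observed set — no back-door set.
No mediator lies on a directed K→…→Q path.
Neither criterion identifies P(Q|do(K)) in this graph.

P(Q|do(K)): not identifiable (no BD/FD set).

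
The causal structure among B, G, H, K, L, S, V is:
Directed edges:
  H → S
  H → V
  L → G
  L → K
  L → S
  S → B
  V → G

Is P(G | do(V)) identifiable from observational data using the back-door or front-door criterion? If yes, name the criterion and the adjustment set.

desc(V)\{V}={G}; candidates ⊆ {B,H,K,L,S}.
∅: V⊥G given ∅ in G with V→· removed — back-door holds.
P(G|do(V)) = P(G|V) — no adjustment needed.

P(G|do(V)): backdoor, adjust for ∅.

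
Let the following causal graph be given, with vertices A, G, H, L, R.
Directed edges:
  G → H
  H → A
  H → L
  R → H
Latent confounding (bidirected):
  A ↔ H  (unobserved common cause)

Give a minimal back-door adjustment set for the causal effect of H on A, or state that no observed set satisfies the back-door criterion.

desc(H)\{H}={A,L}; candidates ⊆ {G,R}.
H↔A: latent back-door arc(s) into H.
size 0: {}; under {} H still reaches {A,G,R} ∋ A.
size 1: {G}, {R}; under {G} H still reaches {A,R} ∋ A.
size 2: {G,R}; under {G,R} H still reaches {A} ∋ A.
H↔A cannot be blocked by any observed set — no back-door set.

H→A: no observed back-door set.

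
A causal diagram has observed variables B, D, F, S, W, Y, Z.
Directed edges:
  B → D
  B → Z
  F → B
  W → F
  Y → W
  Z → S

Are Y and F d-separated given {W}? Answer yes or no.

Yes — Y ⊥ F | {W}.

Bayes-Ball from Y | {W} reaches ∅.
F ∉ reach(Y|{W}) ⇒ Y ⊥ F | {W}.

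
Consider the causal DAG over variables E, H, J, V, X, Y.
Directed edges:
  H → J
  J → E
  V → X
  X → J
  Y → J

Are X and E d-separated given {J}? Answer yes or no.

Bayes-Ball from X | {J} reaches {H,V,Y}.
E ∉ reach(X|{J}) ⇒ X ⊥ E | {J}.

Yes — X ⊥ E | {J}.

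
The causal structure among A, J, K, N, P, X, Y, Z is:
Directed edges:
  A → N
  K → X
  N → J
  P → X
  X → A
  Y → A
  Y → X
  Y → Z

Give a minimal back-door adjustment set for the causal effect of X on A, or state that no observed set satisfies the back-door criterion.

desc(X)\{X}={A,J,N}; candidates ⊆ {K,P,Y,Z}.
size 0: {}; under {} X still reaches {A,J,K,N,P,Y,Z} ∋ A.
{Y}: X⊥A given {Y} in G with X→· removed — back-door holds.

X→A: minimal back-door set {Y}.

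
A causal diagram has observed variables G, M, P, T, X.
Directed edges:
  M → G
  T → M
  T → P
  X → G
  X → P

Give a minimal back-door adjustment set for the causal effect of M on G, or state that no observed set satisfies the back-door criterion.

desc(M)\{M}={G}; candidates ⊆ {P,T,X}.
∅: M⊥G given ∅ in G with M→· removed — back-door holds.

M→G: minimal back-door set ∅.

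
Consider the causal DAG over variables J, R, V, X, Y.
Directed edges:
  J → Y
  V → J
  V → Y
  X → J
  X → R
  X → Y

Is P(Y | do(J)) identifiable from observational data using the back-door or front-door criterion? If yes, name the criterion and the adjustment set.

P(Y|do(J)): backdoor, adjust for {V, X}.

desc(J)\{J}={Y}; candidates ⊆ {R,V,X}.
size 0: {}; under {} J still reaches {R,V,X,Y} ∋ Y.
size 1: {R}, {V}, {X}; under {R} J still reaches {V,X,Y} ∋ Y.
{V,X}: J⊥Y given {V,X} in G with J→· removed — back-door holds.
P(Y|do(J)) = Σ_{V,X} P(Y|J,V,X)·P(V,X).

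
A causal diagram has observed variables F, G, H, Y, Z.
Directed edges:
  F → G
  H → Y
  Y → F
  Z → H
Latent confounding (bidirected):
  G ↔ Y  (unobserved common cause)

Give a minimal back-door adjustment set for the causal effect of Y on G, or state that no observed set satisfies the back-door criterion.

Y→G: no observed back-door set.

desc(Y)\{Y}={F,G}; candidates ⊆ {H,Z}.
Y↔G: latent back-door arc(s) into Y.
size 0: {}; under {} Y still reaches {G,H,Z} ∋ G.
size 1: {H}, {Z}; under {H} Y still reaches {G} ∋ G.
size 2: {H,Z}; under {H,Z} Y still reaches {G} ∋ G.
Y↔G cannot be blocked by any observed set — no back-door set.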